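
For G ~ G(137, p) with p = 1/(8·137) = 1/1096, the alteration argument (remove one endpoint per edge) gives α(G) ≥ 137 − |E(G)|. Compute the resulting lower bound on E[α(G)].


E[|E(G)|] = C(137, 2)·p = 9316 · (1/1096) = 17/2.
E[α(G)] ≥ n − E[|E(G)|] = 137 − 17/2 = 257/2.
Numerically: ≈ 128.5000.
(This is only a lower bound; the true E[α(G)] may be larger.)

E[α(G)] ≥ 257/2 ≈ 128.5000.


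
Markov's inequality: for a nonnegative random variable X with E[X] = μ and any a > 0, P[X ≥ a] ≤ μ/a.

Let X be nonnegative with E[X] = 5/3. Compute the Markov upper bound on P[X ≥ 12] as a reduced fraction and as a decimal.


μ = E[X] = 5/3, a = 12.
Markov: P[X ≥ 12] ≤ μ/a = (5/3)/12 = 5/36.
Numerically: ≈ 0.138889.
(Since a = 12 > μ = 1.666667, the bound 5/36 is < 1 and informative.)

P[X ≥ 12] ≤ 5/36 ≈ 0.138889.


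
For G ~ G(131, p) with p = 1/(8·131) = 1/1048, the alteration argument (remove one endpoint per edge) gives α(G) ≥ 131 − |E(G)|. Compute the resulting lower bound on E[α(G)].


E[|E(G)|] = C(131, 2)·p = 8515 · (1/1048) = 65/8.
E[α(G)] ≥ n − E[|E(G)|] = 131 − 65/8 = 983/8.
Numerically: ≈ 122.875.
(This is only a lower bound; the true E[α(G)] may be larger.)

E[α(G)] ≥ 983/8 ≈ 122.875.


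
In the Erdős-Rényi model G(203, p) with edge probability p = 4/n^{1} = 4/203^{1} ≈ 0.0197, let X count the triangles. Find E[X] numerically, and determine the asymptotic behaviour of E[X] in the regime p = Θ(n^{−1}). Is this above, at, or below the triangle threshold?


Number of potential triangles: C(203, 3) = 1373701.
Each occurs with probability p³ ≈ (0.0197)³ ≈ 7.650536e-06.
By linearity: E[X] = C(203, 3)·p³ ≈ 1373701 · 7.650536e-06 ≈ 10.5095.
Here α = 1, so p = 4/n is exactly at the triangle threshold p ~ 1/n. Asymptotically E[X] → c³/6 = 4³/6 = 32/3 ≈ 10.6667, a bounded constant. In this regime the triangle count is asymptotically Poisson(c³/6).

E[X] ≈ 10.5095; in regime p = Θ(1/n^{1}) E[X] stays bounded (at the triangle threshold p ~ 1/n).


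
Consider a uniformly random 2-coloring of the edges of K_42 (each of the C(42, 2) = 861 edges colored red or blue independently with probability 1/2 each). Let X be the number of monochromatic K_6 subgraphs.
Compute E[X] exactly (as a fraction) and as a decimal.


Let X = Σ_S X_S over the C(42, 6) = 5245786 subsets S of size 6, where X_S = 1 if the K_6 on S is monochromatic.
For a fixed S, the K_6 on S has C(6, 2) = 15 edges. P[all 15 edges red] = (1/2)^15, and likewise for blue, so P[monochromatic] = 2·(1/2)^15 = 2^{1 − 15} = 1/16384.
By linearity of expectation: E[X] = C(42, 6) · 2^{1 − 15} = 5245786 · 1/16384 = 2622893/8192.
Numerically: E[X] ≈ 320.1774.

E[X] = C(42,6)·2^(1−C(6,2)) = 2622893/8192 ≈ 320.1774.


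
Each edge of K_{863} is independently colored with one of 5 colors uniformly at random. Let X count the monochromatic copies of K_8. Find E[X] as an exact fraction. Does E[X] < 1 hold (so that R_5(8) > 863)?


E[X] = C(863, 8) · 5^{1 − 28} = 7386423071602617757 · 5^{−27} = 7386423071602617757/7450580596923828125.
As a reduced fraction: E[X] = 7386423071602617757/7450580596923828125 ≈ 0.99139.
Is E[X] < 1? YES.
Since E[X] < 1, there exists a 5-coloring of K_{863} with no monochromatic K_8; hence R_5(8) > 863.

E[X] = 7386423071602617757/7450580596923828125 ≈ 0.99139; E[X] < 1, so R_5(8) > 863.


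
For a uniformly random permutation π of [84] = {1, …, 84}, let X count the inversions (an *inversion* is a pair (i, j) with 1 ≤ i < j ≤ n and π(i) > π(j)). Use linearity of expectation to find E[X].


Write X = Σ X_I over the C(84, 2) = 3486 pairs i < j, with X_I the indicator of one inversion.
There are 3486 indicators.
For each fixed pair i < j, the values π(i) and π(j) are two distinct elements of {1, …, 84} in uniformly random order; by symmetry P[π(i) > π(j)] = 1/2.
By linearity: E[X] = 3486 · (1/2) = C(84, 2) · (1/2) = 3486/2 = 1743 ≈ 1743.000.

E[X] = 1743 = 1743.000.


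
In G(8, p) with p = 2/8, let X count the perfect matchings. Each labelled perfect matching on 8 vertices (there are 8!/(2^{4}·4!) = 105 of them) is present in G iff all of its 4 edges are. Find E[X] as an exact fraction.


K_8 has 8!/(2^{4}·4!) = 105 labelled perfect matchings.
For each such perfect matching H, let X_H = 1 if all 4 edges of H are present in G. Then P[X_H = 1] = p^{4} = (1/4)^{4} = 1/256.
Summing the indicators: E[X] = Σ_H E[X_H] = 105 · p^{4} = 105 · 1/256 = 105/256.
Numerically: E[X] ≈ 0.410156.

E[X] = 105 · (1/4)^{4} = 105/256 ≈ 0.410156.


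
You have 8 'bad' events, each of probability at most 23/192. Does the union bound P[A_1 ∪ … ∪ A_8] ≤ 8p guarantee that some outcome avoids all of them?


Union bound: P[∪_{i=1}^{8} A_i] ≤ Σ_i P[A_i] ≤ 8·p = 8·(23/192) = 23/24.
Numerically: 23/24 ≈ 0.9583.
Is 23/24 < 1? YES.
Since P[∪ A_i] ≤ 23/24 < 1, the complement has P[∩ A_i^c] ≥ 1 − 23/24 = 1/24 > 0, so some outcome avoids every A_i.

8·p = 23/24 ≈ 0.9583; existence CERTIFIED by the union bound.


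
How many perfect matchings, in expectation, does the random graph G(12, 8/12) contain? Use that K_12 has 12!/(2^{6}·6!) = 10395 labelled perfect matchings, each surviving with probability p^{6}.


K_12 has 12!/(2^{6}·6!) = 10395 labelled perfect matchings.
For each such perfect matching H, let X_H = 1 if all 6 edges of H are present in G. Then P[X_H = 1] = p^{6} = (2/3)^{6} = 64/729.
By linearity of expectation: E[X] = Σ_H E[X_H] = 10395 · p^{6} = 10395 · 64/729 = 24640/27.
Numerically: E[X] ≈ 912.593.

E[X] = 10395 · (2/3)^{6} = 24640/27 ≈ 912.593.


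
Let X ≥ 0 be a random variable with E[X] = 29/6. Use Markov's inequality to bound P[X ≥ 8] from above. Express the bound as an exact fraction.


μ = E[X] = 29/6, a = 8.
Markov: P[X ≥ 8] ≤ μ/a = (29/6)/8 = 29/48.
Numerically: ≈ 0.604.
(Since a = 8 > μ = 4.833, the bound 29/48 is < 1 and informative.)

P[X ≥ 8] ≤ 29/48 ≈ 0.604.


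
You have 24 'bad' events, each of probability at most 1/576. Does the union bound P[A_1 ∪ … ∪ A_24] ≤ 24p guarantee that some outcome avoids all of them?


Union bound: P[∪_{i=1}^{24} A_i] ≤ Σ_i P[A_i] ≤ 24·p = 24·(1/576) = 1/24.
Numerically: 1/24 ≈ 0.042.
Is 1/24 < 1? YES.
Since P[∪ A_i] ≤ 1/24 < 1, the complement has P[∩ A_i^c] ≥ 1 − 1/24 = 23/24 > 0, so some outcome avoids every A_i.

24·p = 1/24 ≈ 0.042; existence CERTIFIED by the union bound.


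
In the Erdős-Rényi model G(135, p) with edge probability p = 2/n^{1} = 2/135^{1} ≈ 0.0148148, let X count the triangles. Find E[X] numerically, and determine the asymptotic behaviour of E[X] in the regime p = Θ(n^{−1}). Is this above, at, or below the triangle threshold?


Number of potential triangles: C(135, 3) = 400995.
Each occurs with probability p³ ≈ (0.0148148)³ ≈ 3.25153686e-06.
By linearity: E[X] = C(135, 3)·p³ ≈ 400995 · 3.25153686e-06 ≈ 1.303850.
Here α = 1, so p = 2/n is exactly at the triangle threshold p ~ 1/n. Asymptotically E[X] → c³/6 = 2³/6 = 4/3 ≈ 1.333333, a bounded constant. In this regime the triangle count is asymptotically Poisson(c³/6).

E[X] ≈ 1.303850; in regime p = Θ(1/n^{1}) E[X] stays bounded (at the triangle threshold p ~ 1/n).


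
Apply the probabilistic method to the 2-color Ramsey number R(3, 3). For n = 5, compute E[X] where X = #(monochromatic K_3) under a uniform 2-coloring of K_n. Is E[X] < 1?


E[X] = C(5, 3) · 2^{1 − 3} = 10 · 2^{−2} = 10/4.
As a reduced fraction: E[X] = 5/2 ≈ 2.5000.
Is E[X] < 1? NO.
Since E[X] ≥ 1, the first-moment bound is inconclusive at n = 5; it does NOT by itself certify R(3, 3) > 5.

E[X] = 5/2 ≈ 2.5000; E[X] ≥ 1; first-moment method inconclusive here.


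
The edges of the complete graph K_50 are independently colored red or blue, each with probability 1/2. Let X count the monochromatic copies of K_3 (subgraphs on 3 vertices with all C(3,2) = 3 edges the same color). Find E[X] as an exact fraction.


Let X = Σ_S X_S over the C(50, 3) = 19600 subsets S of size 3, where X_S = 1 if the K_3 on S is monochromatic.
For a fixed S, the K_3 on S has C(3, 2) = 3 edges. P[all 3 edges red] = (1/2)^3, and likewise for blue, so P[monochromatic] = 2·(1/2)^3 = 2^{1 − 3} = 1/4.
By linearity of expectation: E[X] = C(50, 3) · 2^{1 − 3} = 19600 · 1/4 = 4900.
Numerically: E[X] ≈ 4900.00000.

E[X] = C(50,3)·2^(1−C(3,2)) = 4900 ≈ 4900.00000.


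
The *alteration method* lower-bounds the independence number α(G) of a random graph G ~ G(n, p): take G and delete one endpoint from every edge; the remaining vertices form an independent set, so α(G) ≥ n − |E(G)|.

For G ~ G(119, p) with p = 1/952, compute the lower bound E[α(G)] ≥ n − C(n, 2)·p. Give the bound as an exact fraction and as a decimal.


E[|E(G)|] = C(119, 2)·p = 7021 · (1/952) = 59/8.
E[α(G)] ≥ n − E[|E(G)|] = 119 − 59/8 = 893/8.
Numerically: ≈ 111.6250.
(This is only a lower bound; the true E[α(G)] may be larger.)

E[α(G)] ≥ 893/8 ≈ 111.6250.


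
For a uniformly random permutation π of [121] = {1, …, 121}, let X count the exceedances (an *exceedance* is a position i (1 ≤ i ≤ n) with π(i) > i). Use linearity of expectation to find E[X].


Write X = Σ_{i=1}^{121} X_i, where X_i = 1_{π(i) > i}.
For each fixed i, π(i) is uniform over {1, …, 121} (marginal of a uniform permutation), so P[π(i) > i] = (n − i)/n. Summing: Σ_{i=1}^{121} (n − i)/n = (0 + 1 + … + 120)/121 = 121(121 − 1)/(2·121) = (121 − 1)/2.
Hence E[X] = Σ_{i=1}^{121} (121 − i)/121 = 60 ≈ 60.000000.

E[X] = 60 = 60.000000.


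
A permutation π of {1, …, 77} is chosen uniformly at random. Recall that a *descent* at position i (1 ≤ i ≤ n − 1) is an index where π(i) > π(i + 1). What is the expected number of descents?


Write X = Σ X_I over i = 1, …, 76, with X_I the indicator of one descent.
There are 76 indicators.
For each fixed i, the pair (π(i), π(i+1)) is a uniformly random ordered pair of distinct values from {1, …, 77}; by symmetry P[π(i) > π(i+1)] = 1/2.
By linearity: E[X] = 76 · (1/2) = (77 − 1) · (1/2) = 38 ≈ 38.000.

E[X] = 38 = 38.000.


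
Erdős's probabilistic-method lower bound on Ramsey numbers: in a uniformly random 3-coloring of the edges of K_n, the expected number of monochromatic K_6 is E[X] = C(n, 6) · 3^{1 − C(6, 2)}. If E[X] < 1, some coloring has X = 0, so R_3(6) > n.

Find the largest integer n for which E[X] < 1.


We need C(n, 6) · 3^{1 − 15} < 1, i.e. C(n, 6) < 3^{15 − 1} = 4782969.
Check values of n near the boundary:
  n = 36: C(36, 6) = 1947792; 1947792 < 4782969? YES
  n = 37: C(37, 6) = 2324784; 2324784 < 4782969? YES
  n = 38: C(38, 6) = 2760681; 2760681 < 4782969? YES
  n = 39: C(39, 6) = 3262623; 3262623 < 4782969? YES
  n = 40: C(40, 6) = 3838380; 3838380 < 4782969? YES
  n = 41: C(41, 6) = 4496388; 4496388 < 4782969? YES
  n = 42: C(42, 6) = 5245786; 5245786 < 4782969? NO
  n = 43: C(43, 6) = 6096454; 6096454 < 4782969? NO
The largest n with C(n, 6) < 4782969 is n = 41 (where E[X] = 1498796/1594323 ≈ 0.940). Hence R_3(6) > 41, i.e. R_3(6) ≥ 42.

Largest n = 41; hence R_3(6) > 41.


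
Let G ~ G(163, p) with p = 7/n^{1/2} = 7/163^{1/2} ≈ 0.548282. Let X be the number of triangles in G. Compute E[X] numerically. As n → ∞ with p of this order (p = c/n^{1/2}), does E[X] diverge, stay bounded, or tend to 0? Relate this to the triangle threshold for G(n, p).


Number of potential triangles: C(163, 3) = 708561.
Each occurs with probability p³ ≈ (0.548282)³ ≈ 1.64821064e-01.
By linearity: E[X] = C(163, 3)·p³ ≈ 708561 · 1.64821064e-01 ≈ 116785.777940.
Since α = 1/2 < 1, p = c/n^{1/2} ≫ 1/n is above the triangle threshold p ~ 1/n. Asymptotically E[X] ~ (c³/6)·n^{3(1−α)} = (7³/6)·n^{1.5} → ∞; triangles are abundant w.h.p.

E[X] ≈ 116785.777940; in regime p = Θ(1/n^{1/2}) E[X] diverges (above the triangle threshold p ~ 1/n).


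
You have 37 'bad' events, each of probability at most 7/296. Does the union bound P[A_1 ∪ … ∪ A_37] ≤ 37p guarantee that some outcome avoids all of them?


Union bound: P[∪_{i=1}^{37} A_i] ≤ Σ_i P[A_i] ≤ 37·p = 37·(7/296) = 7/8.
Numerically: 7/8 ≈ 0.8750000.
Is 7/8 < 1? YES.
Since P[∪ A_i] ≤ 7/8 < 1, the complement has P[∩ A_i^c] ≥ 1 − 7/8 = 1/8 > 0, so some outcome avoids every A_i.

37·p = 7/8 ≈ 0.8750000; existence CERTIFIED by the union bound.


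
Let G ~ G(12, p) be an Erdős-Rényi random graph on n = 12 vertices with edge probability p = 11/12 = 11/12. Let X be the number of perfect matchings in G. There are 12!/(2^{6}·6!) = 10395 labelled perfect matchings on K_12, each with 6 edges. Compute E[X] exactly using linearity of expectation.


K_12 has 12!/(2^{6}·6!) = 10395 labelled perfect matchings.
For each such perfect matching H, let X_H = 1 if all 6 edges of H are present in G. Then P[X_H = 1] = p^{6} = (11/12)^{6} = 1771561/2985984.
Summing the indicators: E[X] = Σ_H E[X_H] = 10395 · p^{6} = 10395 · 1771561/2985984 = 682050985/110592.
Numerically: E[X] ≈ 6167.3.

E[X] = 10395 · (11/12)^{6} = 682050985/110592 ≈ 6167.3.


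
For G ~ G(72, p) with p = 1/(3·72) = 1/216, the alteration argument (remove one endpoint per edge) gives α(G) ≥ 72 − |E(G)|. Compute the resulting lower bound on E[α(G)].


E[|E(G)|] = C(72, 2)·p = 2556 · (1/216) = 71/6.
E[α(G)] ≥ n − E[|E(G)|] = 72 − 71/6 = 361/6.
Numerically: ≈ 60.166667.
(This is only a lower bound; the true E[α(G)] may be larger.)

E[α(G)] ≥ 361/6 ≈ 60.166667.


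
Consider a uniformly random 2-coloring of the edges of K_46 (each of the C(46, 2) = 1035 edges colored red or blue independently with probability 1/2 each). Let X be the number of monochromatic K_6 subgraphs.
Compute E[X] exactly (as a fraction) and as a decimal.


Let X = Σ_S X_S over the C(46, 6) = 9366819 subsets S of size 6, where X_S = 1 if the K_6 on S is monochromatic.
For a fixed S, the K_6 on S has C(6, 2) = 15 edges. P[all 15 edges red] = (1/2)^15, and likewise for blue, so P[monochromatic] = 2·(1/2)^15 = 2^{1 − 15} = 1/16384.
Summing: E[X] = C(46, 6) · 2^{1 − 15} = 9366819 · 1/16384 = 9366819/16384.
Numerically: E[X] ≈ 571.705261.

E[X] = C(46,6)·2^(1−C(6,2)) = 9366819/16384 ≈ 571.705261.


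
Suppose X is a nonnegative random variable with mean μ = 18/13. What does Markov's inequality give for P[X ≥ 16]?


μ = E[X] = 18/13, a = 16.
Markov: P[X ≥ 16] ≤ μ/a = (18/13)/16 = 9/104.
Numerically: ≈ 0.0865.
(Since a = 16 > μ = 1.3846, the bound 9/104 is < 1 and informative.)

P[X ≥ 16] ≤ 9/104 ≈ 0.0865.


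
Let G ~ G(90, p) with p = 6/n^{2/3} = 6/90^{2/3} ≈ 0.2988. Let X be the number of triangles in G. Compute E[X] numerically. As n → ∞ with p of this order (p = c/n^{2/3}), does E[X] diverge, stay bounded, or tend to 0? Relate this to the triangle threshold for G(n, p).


Number of potential triangles: C(90, 3) = 117480.
Each occurs with probability p³ ≈ (0.2988)³ ≈ 2.666667e-02.
By linearity: E[X] = C(90, 3)·p³ ≈ 117480 · 2.666667e-02 ≈ 3132.8000.
Since α = 2/3 < 1, p = c/n^{2/3} ≫ 1/n is above the triangle threshold p ~ 1/n. Asymptotically E[X] ~ (c³/6)·n^{3(1−α)} = (6³/6)·n^{1} → ∞; triangles are abundant w.h.p.

E[X] ≈ 3132.8000; in regime p = Θ(1/n^{2/3}) E[X] diverges (above the triangle threshold p ~ 1/n).


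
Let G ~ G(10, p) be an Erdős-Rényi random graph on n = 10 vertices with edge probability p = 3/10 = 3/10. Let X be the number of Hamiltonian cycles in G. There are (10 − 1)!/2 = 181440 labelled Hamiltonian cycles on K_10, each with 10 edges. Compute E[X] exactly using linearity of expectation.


K_10 has (10 − 1)!/2 = 181440 labelled Hamiltonian cycles.
For each such Hamiltonian cycle H, let X_H = 1 if all 10 edges of H are present in G. Then P[X_H = 1] = p^{10} = (3/10)^{10} = 59049/10000000000.
By linearity: E[X] = Σ_H E[X_H] = 181440 · p^{10} = 181440 · 59049/10000000000 = 33480783/31250000.
Numerically: E[X] ≈ 1.0714.

E[X] = 181440 · (3/10)^{10} = 33480783/31250000 ≈ 1.0714.


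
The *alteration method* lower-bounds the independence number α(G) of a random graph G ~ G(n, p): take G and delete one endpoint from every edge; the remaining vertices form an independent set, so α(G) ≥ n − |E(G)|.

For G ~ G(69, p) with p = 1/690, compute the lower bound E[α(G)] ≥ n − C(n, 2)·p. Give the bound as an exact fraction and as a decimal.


E[|E(G)|] = C(69, 2)·p = 2346 · (1/690) = 17/5.
E[α(G)] ≥ n − E[|E(G)|] = 69 − 17/5 = 328/5.
Numerically: ≈ 65.600000.
(This is only a lower bound; the true E[α(G)] may be larger.)

E[α(G)] ≥ 328/5 ≈ 65.600000.


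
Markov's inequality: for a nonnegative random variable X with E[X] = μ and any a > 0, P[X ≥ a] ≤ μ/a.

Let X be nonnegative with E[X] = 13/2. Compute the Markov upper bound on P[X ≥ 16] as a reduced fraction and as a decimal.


μ = E[X] = 13/2, a = 16.
Markov: P[X ≥ 16] ≤ μ/a = (13/2)/16 = 13/32.
Numerically: ≈ 0.4062.
(Since a = 16 > μ = 6.5000, the bound 13/32 is < 1 and informative.)

P[X ≥ 16] ≤ 13/32 ≈ 0.4062.


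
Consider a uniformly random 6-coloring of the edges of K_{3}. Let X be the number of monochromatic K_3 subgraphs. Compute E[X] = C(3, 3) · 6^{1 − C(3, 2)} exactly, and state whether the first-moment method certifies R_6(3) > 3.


E[X] = C(3, 3) · 6^{1 − 3} = 1 · 6^{−2} = 1/36.
As a reduced fraction: E[X] = 1/36 ≈ 0.0277778.
Is E[X] < 1? YES.
Since E[X] < 1, there exists a 6-coloring of K_{3} with no monochromatic K_3; hence R_6(3) > 3.

E[X] = 1/36 ≈ 0.0277778; E[X] < 1, so R_6(3) > 3.


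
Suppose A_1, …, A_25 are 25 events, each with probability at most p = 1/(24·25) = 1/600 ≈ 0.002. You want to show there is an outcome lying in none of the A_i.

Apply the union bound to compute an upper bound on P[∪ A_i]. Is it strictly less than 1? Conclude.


Union bound: P[∪_{i=1}^{25} A_i] ≤ Σ_i P[A_i] ≤ 25·p = 25·(1/600) = 1/24.
Numerically: 1/24 ≈ 0.042.
Is 1/24 < 1? YES.
Since P[∪ A_i] ≤ 1/24 < 1, the complement has P[∩ A_i^c] ≥ 1 − 1/24 = 23/24 > 0, so some outcome avoids every A_i.

25·p = 1/24 ≈ 0.042; existence CERTIFIED by the union bound.


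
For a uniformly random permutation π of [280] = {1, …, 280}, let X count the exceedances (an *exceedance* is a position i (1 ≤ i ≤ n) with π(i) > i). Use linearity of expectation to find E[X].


Write X = Σ_{i=1}^{280} X_i, where X_i = 1_{π(i) > i}.
For each fixed i, π(i) is uniform over {1, …, 280} (marginal of a uniform permutation), so P[π(i) > i] = (n − i)/n. Summing: Σ_{i=1}^{280} (n − i)/n = (0 + 1 + … + 279)/280 = 280(280 − 1)/(2·280) = (280 − 1)/2.
Hence E[X] = Σ_{i=1}^{280} (280 − i)/280 = 279/2 ≈ 139.5000.

E[X] = 279/2 = 139.5000.


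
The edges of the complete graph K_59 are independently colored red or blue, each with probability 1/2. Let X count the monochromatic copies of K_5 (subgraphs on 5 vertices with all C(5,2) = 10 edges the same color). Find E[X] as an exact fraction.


Let X = Σ_S X_S over the C(59, 5) = 5006386 subsets S of size 5, where X_S = 1 if the K_5 on S is monochromatic.
For a fixed S, the K_5 on S has C(5, 2) = 10 edges. P[all 10 edges red] = (1/2)^10, and likewise for blue, so P[monochromatic] = 2·(1/2)^10 = 2^{1 − 10} = 1/512.
By linearity of expectation: E[X] = C(59, 5) · 2^{1 − 10} = 5006386 · 1/512 = 2503193/256.
Numerically: E[X] ≈ 9778.0977.

E[X] = C(59,5)·2^(1−C(5,2)) = 2503193/256 ≈ 9778.0977.


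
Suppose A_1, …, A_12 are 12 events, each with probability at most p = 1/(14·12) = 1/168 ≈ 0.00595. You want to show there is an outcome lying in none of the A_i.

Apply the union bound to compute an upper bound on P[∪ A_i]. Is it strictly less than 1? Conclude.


Union bound: P[∪_{i=1}^{12} A_i] ≤ Σ_i P[A_i] ≤ 12·p = 12·(1/168) = 1/14.
Numerically: 1/14 ≈ 0.07143.
Is 1/14 < 1? YES.
Since P[∪ A_i] ≤ 1/14 < 1, the complement has P[∩ A_i^c] ≥ 1 − 1/14 = 13/14 > 0, so some outcome avoids every A_i.

12·p = 1/14 ≈ 0.07143; existence CERTIFIED by the union bound.


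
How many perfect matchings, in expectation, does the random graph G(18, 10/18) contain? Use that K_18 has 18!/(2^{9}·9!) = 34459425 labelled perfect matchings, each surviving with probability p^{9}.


K_18 has 18!/(2^{9}·9!) = 34459425 labelled perfect matchings.
For each such perfect matching H, let X_H = 1 if all 9 edges of H are present in G. Then P[X_H = 1] = p^{9} = (5/9)^{9} = 1953125/387420489.
By linearity: E[X] = Σ_H E[X_H] = 34459425 · p^{9} = 34459425 · 1953125/387420489 = 830908203125/4782969.
Numerically: E[X] ≈ 1.737e+05.

E[X] = 34459425 · (5/9)^{9} = 830908203125/4782969 ≈ 1.737e+05.


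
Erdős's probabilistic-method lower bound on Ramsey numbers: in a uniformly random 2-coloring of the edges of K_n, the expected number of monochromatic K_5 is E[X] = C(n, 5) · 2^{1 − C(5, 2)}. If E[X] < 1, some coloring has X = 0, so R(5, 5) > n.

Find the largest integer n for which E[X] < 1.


We need C(n, 5) · 2^{1 − 10} < 1, i.e. C(n, 5) < 2^{10 − 1} = 512.
Check values of n near the boundary:
  n = 7: C(7, 5) = 21; 21 < 512? YES
  n = 8: C(8, 5) = 56; 56 < 512? YES
  n = 9: C(9, 5) = 126; 126 < 512? YES
  n = 10: C(10, 5) = 252; 252 < 512? YES
  n = 11: C(11, 5) = 462; 462 < 512? YES
  n = 12: C(12, 5) = 792; 792 < 512? NO
The largest n with C(n, 5) < 512 is n = 11 (where E[X] = 231/256 ≈ 0.90234). Hence R(5, 5) > 11, i.e. R(5, 5) ≥ 12.

Largest n = 11; hence R(5, 5) > 11.


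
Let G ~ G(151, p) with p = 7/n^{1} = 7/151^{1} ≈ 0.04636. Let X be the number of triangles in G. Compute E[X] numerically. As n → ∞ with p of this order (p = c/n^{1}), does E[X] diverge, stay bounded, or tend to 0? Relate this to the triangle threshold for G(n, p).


Number of potential triangles: C(151, 3) = 562475.
Each occurs with probability p³ ≈ (0.04636)³ ≈ 9.962384e-05.
By linearity: E[X] = C(151, 3)·p³ ≈ 562475 · 9.962384e-05 ≈ 56.0359.
Here α = 1, so p = 7/n is exactly at the triangle threshold p ~ 1/n. Asymptotically E[X] → c³/6 = 7³/6 = 343/6 ≈ 57.1667, a bounded constant. In this regime the triangle count is asymptotically Poisson(c³/6).

E[X] ≈ 56.0359; in regime p = Θ(1/n^{1}) E[X] stays bounded (at the triangle threshold p ~ 1/n).


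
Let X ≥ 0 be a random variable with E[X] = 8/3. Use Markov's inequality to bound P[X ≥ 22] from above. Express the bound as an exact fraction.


μ = E[X] = 8/3, a = 22.
Markov: P[X ≥ 22] ≤ μ/a = (8/3)/22 = 4/33.
Numerically: ≈ 0.1212.
(Since a = 22 > μ = 2.6667, the bound 4/33 is < 1 and informative.)

P[X ≥ 22] ≤ 4/33 ≈ 0.1212.


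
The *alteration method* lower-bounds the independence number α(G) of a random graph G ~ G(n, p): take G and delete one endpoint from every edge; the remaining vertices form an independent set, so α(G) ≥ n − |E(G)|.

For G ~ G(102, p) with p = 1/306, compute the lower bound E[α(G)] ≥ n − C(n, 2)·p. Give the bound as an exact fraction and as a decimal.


E[|E(G)|] = C(102, 2)·p = 5151 · (1/306) = 101/6.
E[α(G)] ≥ n − E[|E(G)|] = 102 − 101/6 = 511/6.
Numerically: ≈ 85.167.
(This is only a lower bound; the true E[α(G)] may be larger.)

E[α(G)] ≥ 511/6 ≈ 85.167.


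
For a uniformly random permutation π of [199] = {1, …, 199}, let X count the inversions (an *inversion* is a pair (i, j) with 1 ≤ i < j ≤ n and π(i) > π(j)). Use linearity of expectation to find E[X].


Write X = Σ X_I over the C(199, 2) = 19701 pairs i < j, with X_I the indicator of one inversion.
There are 19701 indicators.
For each fixed pair i < j, the values π(i) and π(j) are two distinct elements of {1, …, 199} in uniformly random order; by symmetry P[π(i) > π(j)] = 1/2.
By linearity: E[X] = 19701 · (1/2) = C(199, 2) · (1/2) = 19701/2 = 19701/2 ≈ 9850.500.

E[X] = 19701/2 = 9850.500.


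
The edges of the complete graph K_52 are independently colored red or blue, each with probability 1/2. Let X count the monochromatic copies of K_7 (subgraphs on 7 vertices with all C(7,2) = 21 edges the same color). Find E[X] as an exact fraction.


Let X = Σ_S X_S over the C(52, 7) = 133784560 subsets S of size 7, where X_S = 1 if the K_7 on S is monochromatic.
For a fixed S, the K_7 on S has C(7, 2) = 21 edges. P[all 21 edges red] = (1/2)^21, and likewise for blue, so P[monochromatic] = 2·(1/2)^21 = 2^{1 − 21} = 1/1048576.
Summing: E[X] = C(52, 7) · 2^{1 − 21} = 133784560 · 1/1048576 = 8361535/65536.
Numerically: E[X] ≈ 127.586899.

E[X] = C(52,7)·2^(1−C(7,2)) = 8361535/65536 ≈ 127.586899.


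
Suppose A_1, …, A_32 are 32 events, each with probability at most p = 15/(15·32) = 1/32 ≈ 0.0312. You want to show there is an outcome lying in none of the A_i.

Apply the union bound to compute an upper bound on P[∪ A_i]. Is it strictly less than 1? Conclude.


Union bound: P[∪_{i=1}^{32} A_i] ≤ Σ_i P[A_i] ≤ 32·p = 32·(1/32) = 1.
Numerically: 1 ≈ 1.0000.
Is 1 < 1? NO.
Since the bound 1 is ≥ 1, the union bound is uninformative here; it does NOT by itself certify existence.

32·p = 1 ≈ 1.0000; existence NOT certified by the union bound.


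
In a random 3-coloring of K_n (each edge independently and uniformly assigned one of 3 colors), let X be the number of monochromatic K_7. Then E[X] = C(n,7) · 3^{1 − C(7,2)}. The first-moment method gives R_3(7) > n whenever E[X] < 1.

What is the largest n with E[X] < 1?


We need C(n, 7) · 3^{1 − 21} < 1, i.e. C(n, 7) < 3^{21 − 1} = 3486784401.
Check values of n near the boundary:
  n = 77: C(77, 7) = 2404808340; 2404808340 < 3486784401? YES
  n = 78: C(78, 7) = 2641902120; 2641902120 < 3486784401? YES
  n = 79: C(79, 7) = 2898753715; 2898753715 < 3486784401? YES
  n = 80: C(80, 7) = 3176716400; 3176716400 < 3486784401? YES
  n = 81: C(81, 7) = 3477216600; 3477216600 < 3486784401? YES
  n = 82: C(82, 7) = 3801756816; 3801756816 < 3486784401? NO
  n = 83: C(83, 7) = 4151918628; 4151918628 < 3486784401? NO
The largest n with C(n, 7) < 3486784401 is n = 81 (where E[X] = 42928600/43046721 ≈ 0.99726). Hence R_3(7) > 81, i.e. R_3(7) ≥ 82.

Largest n = 81; hence R_3(7) > 81.


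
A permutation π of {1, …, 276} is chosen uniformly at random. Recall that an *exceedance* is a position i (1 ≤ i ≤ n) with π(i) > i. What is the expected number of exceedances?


Write X = Σ_{i=1}^{276} X_i, where X_i = 1_{π(i) > i}.
For each fixed i, π(i) is uniform over {1, …, 276} (marginal of a uniform permutation), so P[π(i) > i] = (n − i)/n. Summing: Σ_{i=1}^{276} (n − i)/n = (0 + 1 + … + 275)/276 = 276(276 − 1)/(2·276) = (276 − 1)/2.
Hence E[X] = Σ_{i=1}^{276} (276 − i)/276 = 275/2 ≈ 137.5000.

E[X] = 275/2 = 137.5000.


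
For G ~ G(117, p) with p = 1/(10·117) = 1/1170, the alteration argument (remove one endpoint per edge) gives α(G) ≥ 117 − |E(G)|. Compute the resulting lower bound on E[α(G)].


E[|E(G)|] = C(117, 2)·p = 6786 · (1/1170) = 29/5.
E[α(G)] ≥ n − E[|E(G)|] = 117 − 29/5 = 556/5.
Numerically: ≈ 111.2000.
(This is only a lower bound; the true E[α(G)] may be larger.)

E[α(G)] ≥ 556/5 ≈ 111.2000.


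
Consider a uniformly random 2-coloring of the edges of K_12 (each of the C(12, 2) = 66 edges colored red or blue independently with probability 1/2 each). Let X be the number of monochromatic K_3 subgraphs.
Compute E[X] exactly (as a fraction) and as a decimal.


Let X = Σ_S X_S over the C(12, 3) = 220 subsets S of size 3, where X_S = 1 if the K_3 on S is monochromatic.
For a fixed S, the K_3 on S has C(3, 2) = 3 edges. P[all 3 edges red] = (1/2)^3, and likewise for blue, so P[monochromatic] = 2·(1/2)^3 = 2^{1 − 3} = 1/4.
By linearity: E[X] = C(12, 3) · 2^{1 − 3} = 220 · 1/4 = 55.
Numerically: E[X] ≈ 55.0000.

E[X] = C(12,3)·2^(1−C(3,2)) = 55 ≈ 55.0000.


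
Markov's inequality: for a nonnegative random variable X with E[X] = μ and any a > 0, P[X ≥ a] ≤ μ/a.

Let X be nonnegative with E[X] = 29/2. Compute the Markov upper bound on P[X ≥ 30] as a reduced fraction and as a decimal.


μ = E[X] = 29/2, a = 30.
Markov: P[X ≥ 30] ≤ μ/a = (29/2)/30 = 29/60.
Numerically: ≈ 0.48333.
(Since a = 30 > μ = 14.50000, the bound 29/60 is < 1 and informative.)

P[X ≥ 30] ≤ 29/60 ≈ 0.48333.


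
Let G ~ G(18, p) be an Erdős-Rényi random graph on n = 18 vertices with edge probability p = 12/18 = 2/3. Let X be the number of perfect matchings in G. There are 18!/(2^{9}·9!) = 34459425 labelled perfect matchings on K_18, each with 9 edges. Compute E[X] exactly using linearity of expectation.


K_18 has 18!/(2^{9}·9!) = 34459425 labelled perfect matchings.
For each such perfect matching H, let X_H = 1 if all 9 edges of H are present in G. Then P[X_H = 1] = p^{9} = (2/3)^{9} = 512/19683.
Summing the indicators: E[X] = Σ_H E[X_H] = 34459425 · p^{9} = 34459425 · 512/19683 = 217817600/243.
Numerically: E[X] ≈ 8.96e+05.

E[X] = 34459425 · (2/3)^{9} = 217817600/243 ≈ 8.96e+05.


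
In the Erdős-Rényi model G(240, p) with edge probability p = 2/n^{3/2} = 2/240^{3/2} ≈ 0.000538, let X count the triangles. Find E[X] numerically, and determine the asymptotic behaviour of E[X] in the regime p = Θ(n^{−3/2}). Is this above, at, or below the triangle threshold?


Number of potential triangles: C(240, 3) = 2275280.
Each occurs with probability p³ ≈ (0.000538)³ ≈ 1.55647e-10.
By linearity: E[X] = C(240, 3)·p³ ≈ 2275280 · 1.55647e-10 ≈ 0.000.
Since α = 3/2 > 1, p = c/n^{3/2} = o(1/n) is below the triangle threshold p ~ 1/n. Asymptotically E[X] ~ (c³/6)·n^{3(1−α)} = (2³/6)·n^{-1.5} → 0, so by Markov's inequality G has no triangles w.h.p.

E[X] ≈ 0.000; in regime p = Θ(1/n^{3/2}) E[X] tends to 0 (below the triangle threshold p ~ 1/n).


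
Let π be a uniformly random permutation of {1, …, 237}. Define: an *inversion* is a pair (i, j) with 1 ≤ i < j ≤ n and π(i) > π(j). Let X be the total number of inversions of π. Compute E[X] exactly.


Write X = Σ X_I over the C(237, 2) = 27966 pairs i < j, with X_I the indicator of one inversion.
There are 27966 indicators.
For each fixed pair i < j, the values π(i) and π(j) are two distinct elements of {1, …, 237} in uniformly random order; by symmetry P[π(i) > π(j)] = 1/2.
By linearity: E[X] = 27966 · (1/2) = C(237, 2) · (1/2) = 27966/2 = 13983 ≈ 13983.00000.

E[X] = 13983 = 13983.00000.


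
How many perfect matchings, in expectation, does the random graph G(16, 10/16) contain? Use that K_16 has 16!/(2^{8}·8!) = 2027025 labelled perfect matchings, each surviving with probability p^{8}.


K_16 has 16!/(2^{8}·8!) = 2027025 labelled perfect matchings.
For each such perfect matching H, let X_H = 1 if all 8 edges of H are present in G. Then P[X_H = 1] = p^{8} = (5/8)^{8} = 390625/16777216.
By linearity: E[X] = Σ_H E[X_H] = 2027025 · p^{8} = 2027025 · 390625/16777216 = 791806640625/16777216.
Numerically: E[X] ≈ 47195.4.

E[X] = 2027025 · (5/8)^{8} = 791806640625/16777216 ≈ 47195.4.


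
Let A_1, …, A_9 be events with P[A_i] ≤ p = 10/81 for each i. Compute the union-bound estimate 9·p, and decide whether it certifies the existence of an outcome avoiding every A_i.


Union bound: P[∪_{i=1}^{9} A_i] ≤ Σ_i P[A_i] ≤ 9·p = 9·(10/81) = 10/9.
Numerically: 10/9 ≈ 1.111111.
Is 10/9 < 1? NO.
Since the bound 10/9 is ≥ 1, the union bound is uninformative here; it does NOT by itself certify existence.

9·p = 10/9 ≈ 1.111111; existence NOT certified by the union bound.


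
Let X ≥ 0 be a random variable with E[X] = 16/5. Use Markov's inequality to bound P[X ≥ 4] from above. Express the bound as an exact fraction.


μ = E[X] = 16/5, a = 4.
Markov: P[X ≥ 4] ≤ μ/a = (16/5)/4 = 4/5.
Numerically: ≈ 0.80000.
(Since a = 4 > μ = 3.20000, the bound 4/5 is < 1 and informative.)

P[X ≥ 4] ≤ 4/5 ≈ 0.80000.


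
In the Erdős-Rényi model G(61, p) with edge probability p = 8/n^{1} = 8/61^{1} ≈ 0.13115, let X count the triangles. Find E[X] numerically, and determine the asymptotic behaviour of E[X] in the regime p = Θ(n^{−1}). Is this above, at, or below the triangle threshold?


Number of potential triangles: C(61, 3) = 35990.
Each occurs with probability p³ ≈ (0.13115)³ ≈ 2.2556954e-03.
By linearity: E[X] = C(61, 3)·p³ ≈ 35990 · 2.2556954e-03 ≈ 81.18248.
Here α = 1, so p = 8/n is exactly at the triangle threshold p ~ 1/n. Asymptotically E[X] → c³/6 = 8³/6 = 256/3 ≈ 85.33333, a bounded constant. In this regime the triangle count is asymptotically Poisson(c³/6).

E[X] ≈ 81.18248; in regime p = Θ(1/n^{1}) E[X] stays bounded (at the triangle threshold p ~ 1/n).


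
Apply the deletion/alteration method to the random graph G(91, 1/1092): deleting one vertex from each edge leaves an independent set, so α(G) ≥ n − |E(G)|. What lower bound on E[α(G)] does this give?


E[|E(G)|] = C(91, 2)·p = 4095 · (1/1092) = 15/4.
E[α(G)] ≥ n − E[|E(G)|] = 91 − 15/4 = 349/4.
Numerically: ≈ 87.25000.
(This is only a lower bound; the true E[α(G)] may be larger.)

E[α(G)] ≥ 349/4 ≈ 87.25000.


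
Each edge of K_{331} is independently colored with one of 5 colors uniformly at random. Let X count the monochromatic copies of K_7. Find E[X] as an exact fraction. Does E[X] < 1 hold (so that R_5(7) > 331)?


E[X] = C(331, 7) · 5^{1 − 21} = 81027017349850 · 5^{−20} = 81027017349850/95367431640625.
As a reduced fraction: E[X] = 3241080693994/3814697265625 ≈ 0.849630.
Is E[X] < 1? YES.
Since E[X] < 1, there exists a 5-coloring of K_{331} with no monochromatic K_7; hence R_5(7) > 331.

E[X] = 3241080693994/3814697265625 ≈ 0.849630; E[X] < 1, so R_5(7) > 331.


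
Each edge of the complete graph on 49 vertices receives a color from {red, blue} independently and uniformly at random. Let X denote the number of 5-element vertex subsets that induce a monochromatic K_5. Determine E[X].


Let X = Σ_S X_S over the C(49, 5) = 1906884 subsets S of size 5, where X_S = 1 if the K_5 on S is monochromatic.
For a fixed S, the K_5 on S has C(5, 2) = 10 edges. P[all 10 edges red] = (1/2)^10, and likewise for blue, so P[monochromatic] = 2·(1/2)^10 = 2^{1 − 10} = 1/512.
Summing: E[X] = C(49, 5) · 2^{1 − 10} = 1906884 · 1/512 = 476721/128.
Numerically: E[X] ≈ 3724.383.

E[X] = C(49,5)·2^(1−C(5,2)) = 476721/128 ≈ 3724.383.


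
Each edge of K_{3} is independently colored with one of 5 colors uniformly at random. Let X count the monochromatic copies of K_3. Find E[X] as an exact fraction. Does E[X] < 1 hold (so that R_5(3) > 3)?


E[X] = C(3, 3) · 5^{1 − 3} = 1 · 5^{−2} = 1/25.
As a reduced fraction: E[X] = 1/25 ≈ 0.0400000.
Is E[X] < 1? YES.
Since E[X] < 1, there exists a 5-coloring of K_{3} with no monochromatic K_3; hence R_5(3) > 3.

E[X] = 1/25 ≈ 0.0400000; E[X] < 1, so R_5(3) > 3.


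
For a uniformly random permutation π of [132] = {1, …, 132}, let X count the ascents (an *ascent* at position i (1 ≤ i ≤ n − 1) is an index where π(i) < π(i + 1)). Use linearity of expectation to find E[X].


Write X = Σ X_I over i = 1, …, 131, with X_I the indicator of one ascent.
There are 131 indicators.
For each fixed i, the pair (π(i), π(i+1)) is a uniformly random ordered pair of distinct values from {1, …, 132}; by symmetry P[π(i) < π(i+1)] = 1/2.
By linearity: E[X] = 131 · (1/2) = (132 − 1) · (1/2) = 131/2 ≈ 65.50000.

E[X] = 131/2 = 65.50000.


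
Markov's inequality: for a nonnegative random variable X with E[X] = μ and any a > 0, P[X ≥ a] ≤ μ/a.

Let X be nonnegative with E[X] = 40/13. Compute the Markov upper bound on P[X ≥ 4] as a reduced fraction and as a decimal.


μ = E[X] = 40/13, a = 4.
Markov: P[X ≥ 4] ≤ μ/a = (40/13)/4 = 10/13.
Numerically: ≈ 0.769231.
(Since a = 4 > μ = 3.076923, the bound 10/13 is < 1 and informative.)

P[X ≥ 4] ≤ 10/13 ≈ 0.769231.


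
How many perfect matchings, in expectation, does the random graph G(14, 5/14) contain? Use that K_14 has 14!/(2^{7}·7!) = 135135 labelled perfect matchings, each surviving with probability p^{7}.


K_14 has 14!/(2^{7}·7!) = 135135 labelled perfect matchings.
For each such perfect matching H, let X_H = 1 if all 7 edges of H are present in G. Then P[X_H = 1] = p^{7} = (5/14)^{7} = 78125/105413504.
By linearity: E[X] = Σ_H E[X_H] = 135135 · p^{7} = 135135 · 78125/105413504 = 1508203125/15059072.
Numerically: E[X] ≈ 100.

E[X] = 135135 · (5/14)^{7} = 1508203125/15059072 ≈ 100.


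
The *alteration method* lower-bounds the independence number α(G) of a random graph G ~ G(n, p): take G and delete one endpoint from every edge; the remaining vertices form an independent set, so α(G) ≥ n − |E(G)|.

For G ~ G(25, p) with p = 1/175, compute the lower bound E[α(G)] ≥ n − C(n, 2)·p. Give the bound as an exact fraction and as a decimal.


E[|E(G)|] = C(25, 2)·p = 300 · (1/175) = 12/7.
E[α(G)] ≥ n − E[|E(G)|] = 25 − 12/7 = 163/7.
Numerically: ≈ 23.2857.
(This is only a lower bound; the true E[α(G)] may be larger.)

E[α(G)] ≥ 163/7 ≈ 23.2857.


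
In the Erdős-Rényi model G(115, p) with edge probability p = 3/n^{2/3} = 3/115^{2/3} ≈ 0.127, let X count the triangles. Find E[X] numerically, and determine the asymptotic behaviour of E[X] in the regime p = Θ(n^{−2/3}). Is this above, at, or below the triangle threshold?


Number of potential triangles: C(115, 3) = 246905.
Each occurs with probability p³ ≈ (0.127)³ ≈ 2.04159e-03.
By linearity: E[X] = C(115, 3)·p³ ≈ 246905 · 2.04159e-03 ≈ 504.078.
Since α = 2/3 < 1, p = c/n^{2/3} ≫ 1/n is above the triangle threshold p ~ 1/n. Asymptotically E[X] ~ (c³/6)·n^{3(1−α)} = (3³/6)·n^{1} → ∞; triangles are abundant w.h.p.

E[X] ≈ 504.078; in regime p = Θ(1/n^{2/3}) E[X] diverges (above the triangle threshold p ~ 1/n).


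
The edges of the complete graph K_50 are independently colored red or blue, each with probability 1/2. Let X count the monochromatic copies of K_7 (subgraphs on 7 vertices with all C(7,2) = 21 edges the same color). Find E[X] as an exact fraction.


Let X = Σ_S X_S over the C(50, 7) = 99884400 subsets S of size 7, where X_S = 1 if the K_7 on S is monochromatic.
For a fixed S, the K_7 on S has C(7, 2) = 21 edges. P[all 21 edges red] = (1/2)^21, and likewise for blue, so P[monochromatic] = 2·(1/2)^21 = 2^{1 − 21} = 1/1048576.
By linearity: E[X] = C(50, 7) · 2^{1 − 21} = 99884400 · 1/1048576 = 6242775/65536.
Numerically: E[X] ≈ 95.25719.

E[X] = C(50,7)·2^(1−C(7,2)) = 6242775/65536 ≈ 95.25719.


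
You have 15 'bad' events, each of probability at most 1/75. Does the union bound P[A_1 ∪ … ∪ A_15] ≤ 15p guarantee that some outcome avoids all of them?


Union bound: P[∪_{i=1}^{15} A_i] ≤ Σ_i P[A_i] ≤ 15·p = 15·(1/75) = 1/5.
Numerically: 1/5 ≈ 0.20000.
Is 1/5 < 1? YES.
Since P[∪ A_i] ≤ 1/5 < 1, the complement has P[∩ A_i^c] ≥ 1 − 1/5 = 4/5 > 0, so some outcome avoids every A_i.

15·p = 1/5 ≈ 0.20000; existence CERTIFIED by the union bound.


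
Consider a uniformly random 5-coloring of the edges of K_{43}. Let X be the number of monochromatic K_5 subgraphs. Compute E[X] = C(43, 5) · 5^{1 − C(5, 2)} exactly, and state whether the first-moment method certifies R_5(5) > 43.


E[X] = C(43, 5) · 5^{1 − 10} = 962598 · 5^{−9} = 962598/1953125.
As a reduced fraction: E[X] = 962598/1953125 ≈ 0.493.
Is E[X] < 1? YES.
Since E[X] < 1, there exists a 5-coloring of K_{43} with no monochromatic K_5; hence R_5(5) > 43.

E[X] = 962598/1953125 ≈ 0.493; E[X] < 1, so R_5(5) > 43.


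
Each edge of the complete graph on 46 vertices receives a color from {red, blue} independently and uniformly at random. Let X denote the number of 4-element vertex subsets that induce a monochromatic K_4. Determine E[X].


Let X = Σ_S X_S over the C(46, 4) = 163185 subsets S of size 4, where X_S = 1 if the K_4 on S is monochromatic.
For a fixed S, the K_4 on S has C(4, 2) = 6 edges. P[all 6 edges red] = (1/2)^6, and likewise for blue, so P[monochromatic] = 2·(1/2)^6 = 2^{1 − 6} = 1/32.
Summing: E[X] = C(46, 4) · 2^{1 − 6} = 163185 · 1/32 = 163185/32.
Numerically: E[X] ≈ 5099.5312.

E[X] = C(46,4)·2^(1−C(4,2)) = 163185/32 ≈ 5099.5312.
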